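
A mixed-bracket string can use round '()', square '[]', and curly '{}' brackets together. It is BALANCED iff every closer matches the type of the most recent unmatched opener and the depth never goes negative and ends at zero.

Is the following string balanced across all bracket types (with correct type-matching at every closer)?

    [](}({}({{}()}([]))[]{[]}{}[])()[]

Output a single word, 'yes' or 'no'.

Answer: no

Derivation:
pos 0: push '['; stack = [
pos 1: ']' matches '['; pop; stack = (empty)
pos 2: push '('; stack = (
pos 3: saw closer '}' but top of stack is '(' (expected ')') → INVALID
Verdict: type mismatch at position 3: '}' closes '(' → no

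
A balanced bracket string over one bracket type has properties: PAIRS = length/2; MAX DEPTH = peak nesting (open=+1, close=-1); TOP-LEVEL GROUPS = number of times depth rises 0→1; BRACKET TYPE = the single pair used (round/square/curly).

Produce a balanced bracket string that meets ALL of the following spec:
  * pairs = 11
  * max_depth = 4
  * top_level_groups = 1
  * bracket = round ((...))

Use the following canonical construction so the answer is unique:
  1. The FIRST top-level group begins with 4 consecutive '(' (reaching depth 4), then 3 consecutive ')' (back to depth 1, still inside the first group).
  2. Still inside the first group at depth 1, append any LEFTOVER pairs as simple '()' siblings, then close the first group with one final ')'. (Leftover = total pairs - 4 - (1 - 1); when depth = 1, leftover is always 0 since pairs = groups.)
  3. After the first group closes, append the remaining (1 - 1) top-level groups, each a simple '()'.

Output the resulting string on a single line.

Spec: pairs=11 depth=4 groups=1
Leftover pairs = 11 - 4 - (1-1) = 7
First group: deep chain of depth 4 + 7 sibling pairs
Remaining 0 groups: simple '()' each

Answer: (((()))()()()()()()())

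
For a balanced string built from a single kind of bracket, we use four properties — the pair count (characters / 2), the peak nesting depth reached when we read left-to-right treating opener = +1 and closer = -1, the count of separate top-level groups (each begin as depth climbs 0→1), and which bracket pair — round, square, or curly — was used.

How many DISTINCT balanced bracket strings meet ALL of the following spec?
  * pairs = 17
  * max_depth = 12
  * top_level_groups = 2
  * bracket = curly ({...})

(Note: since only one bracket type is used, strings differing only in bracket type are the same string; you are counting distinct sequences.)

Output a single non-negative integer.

Spec: pairs=17 depth=12 groups=2
Count(depth <= 12) = 35350478
Count(depth <= 11) = 35311790
Count(depth == 12) = 35350478 - 35311790 = 38688

Answer: 38688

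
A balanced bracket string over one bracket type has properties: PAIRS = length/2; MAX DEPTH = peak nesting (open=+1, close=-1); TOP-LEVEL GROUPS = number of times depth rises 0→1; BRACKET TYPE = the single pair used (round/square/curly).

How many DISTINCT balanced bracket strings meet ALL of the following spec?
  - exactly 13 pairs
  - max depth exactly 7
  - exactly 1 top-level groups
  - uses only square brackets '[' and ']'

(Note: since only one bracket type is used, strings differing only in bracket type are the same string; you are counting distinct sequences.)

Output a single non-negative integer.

Answer: 36938

Derivation:
Spec: pairs=13 depth=7 groups=1
Count(depth <= 7) = 184736
Count(depth <= 6) = 147798
Count(depth == 7) = 184736 - 147798 = 36938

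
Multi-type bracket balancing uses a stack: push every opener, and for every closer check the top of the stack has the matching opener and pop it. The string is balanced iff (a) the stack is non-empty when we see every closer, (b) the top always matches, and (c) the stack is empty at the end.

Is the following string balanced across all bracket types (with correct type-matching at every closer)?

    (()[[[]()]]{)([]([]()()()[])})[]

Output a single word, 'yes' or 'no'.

pos 0: push '('; stack = (
pos 1: push '('; stack = ((
pos 2: ')' matches '('; pop; stack = (
pos 3: push '['; stack = ([
pos 4: push '['; stack = ([[
pos 5: push '['; stack = ([[[
pos 6: ']' matches '['; pop; stack = ([[
pos 7: push '('; stack = ([[(
pos 8: ')' matches '('; pop; stack = ([[
pos 9: ']' matches '['; pop; stack = ([
pos 10: ']' matches '['; pop; stack = (
pos 11: push '{'; stack = ({
pos 12: saw closer ')' but top of stack is '{' (expected '}') → INVALID
Verdict: type mismatch at position 12: ')' closes '{' → no

Answer: no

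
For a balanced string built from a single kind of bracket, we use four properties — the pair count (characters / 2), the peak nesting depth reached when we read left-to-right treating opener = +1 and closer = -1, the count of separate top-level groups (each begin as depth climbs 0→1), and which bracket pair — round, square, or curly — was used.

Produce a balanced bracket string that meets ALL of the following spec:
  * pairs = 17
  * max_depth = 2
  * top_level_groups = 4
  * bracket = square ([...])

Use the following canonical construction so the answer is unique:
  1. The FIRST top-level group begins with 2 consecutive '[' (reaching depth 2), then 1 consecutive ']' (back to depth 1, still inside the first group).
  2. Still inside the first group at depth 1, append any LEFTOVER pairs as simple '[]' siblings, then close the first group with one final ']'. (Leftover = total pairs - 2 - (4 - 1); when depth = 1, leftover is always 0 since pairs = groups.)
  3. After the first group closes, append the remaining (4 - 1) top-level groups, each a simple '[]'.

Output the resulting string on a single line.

Spec: pairs=17 depth=2 groups=4
Leftover pairs = 17 - 2 - (4-1) = 12
First group: deep chain of depth 2 + 12 sibling pairs
Remaining 3 groups: simple '[]' each

Answer: [[][][][][][][][][][][][][]][][][]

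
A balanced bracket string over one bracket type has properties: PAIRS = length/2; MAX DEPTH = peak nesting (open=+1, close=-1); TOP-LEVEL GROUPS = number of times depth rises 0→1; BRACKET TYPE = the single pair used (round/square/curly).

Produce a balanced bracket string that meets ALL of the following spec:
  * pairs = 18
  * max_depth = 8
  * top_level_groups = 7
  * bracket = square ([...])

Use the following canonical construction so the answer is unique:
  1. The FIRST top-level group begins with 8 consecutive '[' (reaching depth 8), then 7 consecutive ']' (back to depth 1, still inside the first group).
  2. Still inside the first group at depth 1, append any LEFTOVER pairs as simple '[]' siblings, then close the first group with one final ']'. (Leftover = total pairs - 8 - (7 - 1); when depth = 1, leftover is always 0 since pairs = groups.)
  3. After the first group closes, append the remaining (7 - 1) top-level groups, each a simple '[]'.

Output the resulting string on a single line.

Spec: pairs=18 depth=8 groups=7
Leftover pairs = 18 - 8 - (7-1) = 4
First group: deep chain of depth 8 + 4 sibling pairs
Remaining 6 groups: simple '[]' each

Answer: [[[[[[[[]]]]]]][][][][]][][][][][][]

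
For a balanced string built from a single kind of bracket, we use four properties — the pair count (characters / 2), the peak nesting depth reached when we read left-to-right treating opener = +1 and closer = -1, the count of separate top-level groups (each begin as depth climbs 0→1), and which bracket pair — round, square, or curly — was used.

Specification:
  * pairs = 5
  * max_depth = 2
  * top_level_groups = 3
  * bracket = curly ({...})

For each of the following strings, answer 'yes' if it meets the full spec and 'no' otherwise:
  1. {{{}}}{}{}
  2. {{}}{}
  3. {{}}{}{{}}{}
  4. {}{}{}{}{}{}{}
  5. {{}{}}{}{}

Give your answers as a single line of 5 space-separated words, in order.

String 1 '{{{}}}{}{}': depth seq [1 2 3 2 1 0 1 0 1 0]
  -> pairs=5 depth=3 groups=3 -> no
String 2 '{{}}{}': depth seq [1 2 1 0 1 0]
  -> pairs=3 depth=2 groups=2 -> no
String 3 '{{}}{}{{}}{}': depth seq [1 2 1 0 1 0 1 2 1 0 1 0]
  -> pairs=6 depth=2 groups=4 -> no
String 4 '{}{}{}{}{}{}{}': depth seq [1 0 1 0 1 0 1 0 1 0 1 0 1 0]
  -> pairs=7 depth=1 groups=7 -> no
String 5 '{{}{}}{}{}': depth seq [1 2 1 2 1 0 1 0 1 0]
  -> pairs=5 depth=2 groups=3 -> yes

Answer: no no no no yes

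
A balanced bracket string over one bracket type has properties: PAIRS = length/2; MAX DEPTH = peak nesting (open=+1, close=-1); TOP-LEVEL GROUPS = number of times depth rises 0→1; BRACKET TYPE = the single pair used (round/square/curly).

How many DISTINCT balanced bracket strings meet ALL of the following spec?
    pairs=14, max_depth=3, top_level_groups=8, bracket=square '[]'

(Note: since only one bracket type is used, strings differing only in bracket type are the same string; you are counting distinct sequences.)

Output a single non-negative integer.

Answer: 8648

Derivation:
Spec: pairs=14 depth=3 groups=8
Count(depth <= 3) = 10364
Count(depth <= 2) = 1716
Count(depth == 3) = 10364 - 1716 = 8648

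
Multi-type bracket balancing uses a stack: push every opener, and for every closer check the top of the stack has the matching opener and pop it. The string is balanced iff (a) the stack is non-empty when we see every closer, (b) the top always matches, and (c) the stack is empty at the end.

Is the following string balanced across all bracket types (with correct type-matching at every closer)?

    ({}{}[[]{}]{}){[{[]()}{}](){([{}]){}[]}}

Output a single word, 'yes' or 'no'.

pos 0: push '('; stack = (
pos 1: push '{'; stack = ({
pos 2: '}' matches '{'; pop; stack = (
pos 3: push '{'; stack = ({
pos 4: '}' matches '{'; pop; stack = (
pos 5: push '['; stack = ([
pos 6: push '['; stack = ([[
pos 7: ']' matches '['; pop; stack = ([
pos 8: push '{'; stack = ([{
pos 9: '}' matches '{'; pop; stack = ([
pos 10: ']' matches '['; pop; stack = (
pos 11: push '{'; stack = ({
pos 12: '}' matches '{'; pop; stack = (
pos 13: ')' matches '('; pop; stack = (empty)
pos 14: push '{'; stack = {
pos 15: push '['; stack = {[
pos 16: push '{'; stack = {[{
pos 17: push '['; stack = {[{[
pos 18: ']' matches '['; pop; stack = {[{
pos 19: push '('; stack = {[{(
pos 20: ')' matches '('; pop; stack = {[{
pos 21: '}' matches '{'; pop; stack = {[
pos 22: push '{'; stack = {[{
pos 23: '}' matches '{'; pop; stack = {[
pos 24: ']' matches '['; pop; stack = {
pos 25: push '('; stack = {(
pos 26: ')' matches '('; pop; stack = {
pos 27: push '{'; stack = {{
pos 28: push '('; stack = {{(
pos 29: push '['; stack = {{([
pos 30: push '{'; stack = {{([{
pos 31: '}' matches '{'; pop; stack = {{([
pos 32: ']' matches '['; pop; stack = {{(
pos 33: ')' matches '('; pop; stack = {{
pos 34: push '{'; stack = {{{
pos 35: '}' matches '{'; pop; stack = {{
pos 36: push '['; stack = {{[
pos 37: ']' matches '['; pop; stack = {{
pos 38: '}' matches '{'; pop; stack = {
pos 39: '}' matches '{'; pop; stack = (empty)
end: stack empty → VALID
Verdict: properly nested → yes

Answer: yes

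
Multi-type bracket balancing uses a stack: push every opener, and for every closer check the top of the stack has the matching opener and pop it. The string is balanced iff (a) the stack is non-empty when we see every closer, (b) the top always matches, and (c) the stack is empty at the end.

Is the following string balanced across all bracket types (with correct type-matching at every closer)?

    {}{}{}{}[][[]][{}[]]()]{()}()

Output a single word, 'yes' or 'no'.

Answer: no

Derivation:
pos 0: push '{'; stack = {
pos 1: '}' matches '{'; pop; stack = (empty)
pos 2: push '{'; stack = {
pos 3: '}' matches '{'; pop; stack = (empty)
pos 4: push '{'; stack = {
pos 5: '}' matches '{'; pop; stack = (empty)
pos 6: push '{'; stack = {
pos 7: '}' matches '{'; pop; stack = (empty)
pos 8: push '['; stack = [
pos 9: ']' matches '['; pop; stack = (empty)
pos 10: push '['; stack = [
pos 11: push '['; stack = [[
pos 12: ']' matches '['; pop; stack = [
pos 13: ']' matches '['; pop; stack = (empty)
pos 14: push '['; stack = [
pos 15: push '{'; stack = [{
pos 16: '}' matches '{'; pop; stack = [
pos 17: push '['; stack = [[
pos 18: ']' matches '['; pop; stack = [
pos 19: ']' matches '['; pop; stack = (empty)
pos 20: push '('; stack = (
pos 21: ')' matches '('; pop; stack = (empty)
pos 22: saw closer ']' but stack is empty → INVALID
Verdict: unmatched closer ']' at position 22 → no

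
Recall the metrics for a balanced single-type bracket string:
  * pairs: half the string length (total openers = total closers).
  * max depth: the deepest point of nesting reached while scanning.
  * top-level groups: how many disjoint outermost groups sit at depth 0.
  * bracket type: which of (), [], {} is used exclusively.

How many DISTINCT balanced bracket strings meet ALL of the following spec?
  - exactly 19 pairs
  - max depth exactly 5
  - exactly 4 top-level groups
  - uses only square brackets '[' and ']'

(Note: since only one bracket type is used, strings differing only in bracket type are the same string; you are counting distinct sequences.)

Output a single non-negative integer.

Spec: pairs=19 depth=5 groups=4
Count(depth <= 5) = 101765484
Count(depth <= 4) = 37440396
Count(depth == 5) = 101765484 - 37440396 = 64325088

Answer: 64325088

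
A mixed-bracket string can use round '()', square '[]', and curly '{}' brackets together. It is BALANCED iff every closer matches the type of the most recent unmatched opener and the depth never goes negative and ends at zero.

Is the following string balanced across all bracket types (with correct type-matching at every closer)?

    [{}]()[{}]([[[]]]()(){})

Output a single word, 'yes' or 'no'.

Answer: yes

Derivation:
pos 0: push '['; stack = [
pos 1: push '{'; stack = [{
pos 2: '}' matches '{'; pop; stack = [
pos 3: ']' matches '['; pop; stack = (empty)
pos 4: push '('; stack = (
pos 5: ')' matches '('; pop; stack = (empty)
pos 6: push '['; stack = [
pos 7: push '{'; stack = [{
pos 8: '}' matches '{'; pop; stack = [
pos 9: ']' matches '['; pop; stack = (empty)
pos 10: push '('; stack = (
pos 11: push '['; stack = ([
pos 12: push '['; stack = ([[
pos 13: push '['; stack = ([[[
pos 14: ']' matches '['; pop; stack = ([[
pos 15: ']' matches '['; pop; stack = ([
pos 16: ']' matches '['; pop; stack = (
pos 17: push '('; stack = ((
pos 18: ')' matches '('; pop; stack = (
pos 19: push '('; stack = ((
pos 20: ')' matches '('; pop; stack = (
pos 21: push '{'; stack = ({
pos 22: '}' matches '{'; pop; stack = (
pos 23: ')' matches '('; pop; stack = (empty)
end: stack empty → VALID
Verdict: properly nested → yes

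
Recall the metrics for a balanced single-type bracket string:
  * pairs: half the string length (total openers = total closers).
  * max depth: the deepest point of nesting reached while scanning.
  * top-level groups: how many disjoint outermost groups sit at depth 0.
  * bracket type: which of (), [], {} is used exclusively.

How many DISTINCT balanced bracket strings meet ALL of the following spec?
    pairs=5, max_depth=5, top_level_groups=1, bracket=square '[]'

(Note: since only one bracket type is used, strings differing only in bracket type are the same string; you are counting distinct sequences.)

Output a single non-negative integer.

Spec: pairs=5 depth=5 groups=1
Count(depth <= 5) = 14
Count(depth <= 4) = 13
Count(depth == 5) = 14 - 13 = 1

Answer: 1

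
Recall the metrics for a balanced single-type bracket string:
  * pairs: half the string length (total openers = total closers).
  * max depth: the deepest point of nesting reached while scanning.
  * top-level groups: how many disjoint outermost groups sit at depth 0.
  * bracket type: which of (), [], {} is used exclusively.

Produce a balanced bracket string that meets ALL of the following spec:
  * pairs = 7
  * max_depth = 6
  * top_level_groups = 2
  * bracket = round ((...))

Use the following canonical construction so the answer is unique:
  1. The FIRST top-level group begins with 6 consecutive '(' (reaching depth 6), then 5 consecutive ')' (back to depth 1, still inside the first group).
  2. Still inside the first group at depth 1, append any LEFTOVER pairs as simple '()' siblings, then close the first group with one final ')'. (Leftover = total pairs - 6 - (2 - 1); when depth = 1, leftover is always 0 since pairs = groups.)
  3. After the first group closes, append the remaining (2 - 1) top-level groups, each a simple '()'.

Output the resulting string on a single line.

Spec: pairs=7 depth=6 groups=2
Leftover pairs = 7 - 6 - (2-1) = 0
First group: deep chain of depth 6 + 0 sibling pairs
Remaining 1 groups: simple '()' each

Answer: (((((())))))()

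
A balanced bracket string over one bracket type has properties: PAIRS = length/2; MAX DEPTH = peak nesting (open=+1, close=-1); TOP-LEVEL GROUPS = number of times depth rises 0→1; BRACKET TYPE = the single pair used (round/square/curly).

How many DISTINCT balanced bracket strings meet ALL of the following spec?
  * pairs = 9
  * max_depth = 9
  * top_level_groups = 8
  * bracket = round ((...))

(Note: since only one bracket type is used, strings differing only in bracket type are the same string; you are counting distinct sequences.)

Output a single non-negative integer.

Spec: pairs=9 depth=9 groups=8
Count(depth <= 9) = 8
Count(depth <= 8) = 8
Count(depth == 9) = 8 - 8 = 0

Answer: 0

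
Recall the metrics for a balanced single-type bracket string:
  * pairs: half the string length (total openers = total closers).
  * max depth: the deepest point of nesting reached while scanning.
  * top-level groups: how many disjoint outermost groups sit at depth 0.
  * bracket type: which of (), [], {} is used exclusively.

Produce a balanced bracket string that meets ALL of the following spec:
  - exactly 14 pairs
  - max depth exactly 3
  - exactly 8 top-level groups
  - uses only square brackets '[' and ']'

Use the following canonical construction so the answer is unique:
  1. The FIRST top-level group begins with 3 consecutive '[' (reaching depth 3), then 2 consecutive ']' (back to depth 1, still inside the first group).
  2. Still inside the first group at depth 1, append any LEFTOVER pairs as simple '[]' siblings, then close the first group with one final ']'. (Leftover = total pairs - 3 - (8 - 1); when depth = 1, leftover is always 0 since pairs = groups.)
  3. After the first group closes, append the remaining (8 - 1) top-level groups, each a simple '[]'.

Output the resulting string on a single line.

Answer: [[[]][][][][]][][][][][][][]

Derivation:
Spec: pairs=14 depth=3 groups=8
Leftover pairs = 14 - 3 - (8-1) = 4
First group: deep chain of depth 3 + 4 sibling pairs
Remaining 7 groups: simple '[]' each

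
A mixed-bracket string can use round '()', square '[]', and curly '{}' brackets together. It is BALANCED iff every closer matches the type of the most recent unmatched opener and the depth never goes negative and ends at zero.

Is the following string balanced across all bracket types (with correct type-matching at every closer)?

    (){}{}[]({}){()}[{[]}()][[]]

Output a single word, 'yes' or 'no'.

Answer: yes

Derivation:
pos 0: push '('; stack = (
pos 1: ')' matches '('; pop; stack = (empty)
pos 2: push '{'; stack = {
pos 3: '}' matches '{'; pop; stack = (empty)
pos 4: push '{'; stack = {
pos 5: '}' matches '{'; pop; stack = (empty)
pos 6: push '['; stack = [
pos 7: ']' matches '['; pop; stack = (empty)
pos 8: push '('; stack = (
pos 9: push '{'; stack = ({
pos 10: '}' matches '{'; pop; stack = (
pos 11: ')' matches '('; pop; stack = (empty)
pos 12: push '{'; stack = {
pos 13: push '('; stack = {(
pos 14: ')' matches '('; pop; stack = {
pos 15: '}' matches '{'; pop; stack = (empty)
pos 16: push '['; stack = [
pos 17: push '{'; stack = [{
pos 18: push '['; stack = [{[
pos 19: ']' matches '['; pop; stack = [{
pos 20: '}' matches '{'; pop; stack = [
pos 21: push '('; stack = [(
pos 22: ')' matches '('; pop; stack = [
pos 23: ']' matches '['; pop; stack = (empty)
pos 24: push '['; stack = [
pos 25: push '['; stack = [[
pos 26: ']' matches '['; pop; stack = [
pos 27: ']' matches '['; pop; stack = (empty)
end: stack empty → VALID
Verdict: properly nested → yes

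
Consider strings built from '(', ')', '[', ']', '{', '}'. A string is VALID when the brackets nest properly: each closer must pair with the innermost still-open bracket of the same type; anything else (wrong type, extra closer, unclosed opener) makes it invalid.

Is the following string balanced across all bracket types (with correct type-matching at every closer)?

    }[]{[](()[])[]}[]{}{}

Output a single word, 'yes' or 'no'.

pos 0: saw closer '}' but stack is empty → INVALID
Verdict: unmatched closer '}' at position 0 → no

Answer: no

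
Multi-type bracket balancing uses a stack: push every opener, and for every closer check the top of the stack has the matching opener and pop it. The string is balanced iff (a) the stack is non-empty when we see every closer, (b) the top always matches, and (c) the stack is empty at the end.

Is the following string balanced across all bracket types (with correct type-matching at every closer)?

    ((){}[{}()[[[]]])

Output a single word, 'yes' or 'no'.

pos 0: push '('; stack = (
pos 1: push '('; stack = ((
pos 2: ')' matches '('; pop; stack = (
pos 3: push '{'; stack = ({
pos 4: '}' matches '{'; pop; stack = (
pos 5: push '['; stack = ([
pos 6: push '{'; stack = ([{
pos 7: '}' matches '{'; pop; stack = ([
pos 8: push '('; stack = ([(
pos 9: ')' matches '('; pop; stack = ([
pos 10: push '['; stack = ([[
pos 11: push '['; stack = ([[[
pos 12: push '['; stack = ([[[[
pos 13: ']' matches '['; pop; stack = ([[[
pos 14: ']' matches '['; pop; stack = ([[
pos 15: ']' matches '['; pop; stack = ([
pos 16: saw closer ')' but top of stack is '[' (expected ']') → INVALID
Verdict: type mismatch at position 16: ')' closes '[' → no

Answer: no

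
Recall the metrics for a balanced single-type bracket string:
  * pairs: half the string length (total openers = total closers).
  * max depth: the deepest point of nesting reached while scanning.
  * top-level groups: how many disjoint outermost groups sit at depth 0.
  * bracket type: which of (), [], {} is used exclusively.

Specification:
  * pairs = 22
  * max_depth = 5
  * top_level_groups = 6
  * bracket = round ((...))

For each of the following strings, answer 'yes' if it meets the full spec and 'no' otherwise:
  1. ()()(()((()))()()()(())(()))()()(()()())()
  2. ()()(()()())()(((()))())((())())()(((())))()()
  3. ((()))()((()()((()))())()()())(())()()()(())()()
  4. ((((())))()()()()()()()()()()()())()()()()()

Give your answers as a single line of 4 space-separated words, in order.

String 1 '()()(()((()))()()()(())(()))()()(()()())()': depth seq [1 0 1 0 1 2 1 2 3 4 3 2 1 2 1 2 1 2 1 2 3 2 1 2 3 2 1 0 1 0 1 0 1 2 1 2 1 2 1 0 1 0]
  -> pairs=21 depth=4 groups=7 -> no
String 2 '()()(()()())()(((()))())((())())()(((())))()()': depth seq [1 0 1 0 1 2 1 2 1 2 1 0 1 0 1 2 3 4 3 2 1 2 1 0 1 2 3 2 1 2 1 0 1 0 1 2 3 4 3 2 1 0 1 0 1 0]
  -> pairs=23 depth=4 groups=10 -> no
String 3 '((()))()((()()((()))())()()())(())()()()(())()()': depth seq [1 2 3 2 1 0 1 0 1 2 3 2 3 2 3 4 5 4 3 2 3 2 1 2 1 2 1 2 1 0 1 2 1 0 1 0 1 0 1 0 1 2 1 0 1 0 1 0]
  -> pairs=24 depth=5 groups=10 -> no
String 4 '((((())))()()()()()()()()()()()())()()()()()': depth seq [1 2 3 4 5 4 3 2 1 2 1 2 1 2 1 2 1 2 1 2 1 2 1 2 1 2 1 2 1 2 1 2 1 0 1 0 1 0 1 0 1 0 1 0]
  -> pairs=22 depth=5 groups=6 -> yes

Answer: no no no yes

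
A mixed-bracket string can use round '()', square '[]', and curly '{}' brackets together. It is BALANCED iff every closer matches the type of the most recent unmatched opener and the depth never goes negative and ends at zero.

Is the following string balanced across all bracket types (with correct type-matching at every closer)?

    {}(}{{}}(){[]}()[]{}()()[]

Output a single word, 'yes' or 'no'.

Answer: no

Derivation:
pos 0: push '{'; stack = {
pos 1: '}' matches '{'; pop; stack = (empty)
pos 2: push '('; stack = (
pos 3: saw closer '}' but top of stack is '(' (expected ')') → INVALID
Verdict: type mismatch at position 3: '}' closes '(' → no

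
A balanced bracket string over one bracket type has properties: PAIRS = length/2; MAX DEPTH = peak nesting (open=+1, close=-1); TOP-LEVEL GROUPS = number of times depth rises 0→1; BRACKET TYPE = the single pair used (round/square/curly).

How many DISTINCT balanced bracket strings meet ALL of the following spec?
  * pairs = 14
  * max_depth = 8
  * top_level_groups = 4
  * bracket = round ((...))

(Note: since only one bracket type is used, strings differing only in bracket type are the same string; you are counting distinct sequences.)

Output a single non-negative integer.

Spec: pairs=14 depth=8 groups=4
Count(depth <= 8) = 326044
Count(depth <= 7) = 321724
Count(depth == 8) = 326044 - 321724 = 4320

Answer: 4320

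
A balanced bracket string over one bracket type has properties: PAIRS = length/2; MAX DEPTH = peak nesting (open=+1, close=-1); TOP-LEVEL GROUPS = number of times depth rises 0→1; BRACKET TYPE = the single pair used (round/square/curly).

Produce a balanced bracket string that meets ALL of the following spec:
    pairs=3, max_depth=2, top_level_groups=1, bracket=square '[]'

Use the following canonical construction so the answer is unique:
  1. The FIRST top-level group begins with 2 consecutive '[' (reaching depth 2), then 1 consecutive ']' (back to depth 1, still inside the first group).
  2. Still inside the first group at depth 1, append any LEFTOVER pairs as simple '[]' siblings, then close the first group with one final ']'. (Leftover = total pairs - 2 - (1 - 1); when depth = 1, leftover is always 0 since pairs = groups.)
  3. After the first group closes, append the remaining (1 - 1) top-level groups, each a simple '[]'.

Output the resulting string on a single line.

Answer: [[][]]

Derivation:
Spec: pairs=3 depth=2 groups=1
Leftover pairs = 3 - 2 - (1-1) = 1
First group: deep chain of depth 2 + 1 sibling pairs
Remaining 0 groups: simple '[]' each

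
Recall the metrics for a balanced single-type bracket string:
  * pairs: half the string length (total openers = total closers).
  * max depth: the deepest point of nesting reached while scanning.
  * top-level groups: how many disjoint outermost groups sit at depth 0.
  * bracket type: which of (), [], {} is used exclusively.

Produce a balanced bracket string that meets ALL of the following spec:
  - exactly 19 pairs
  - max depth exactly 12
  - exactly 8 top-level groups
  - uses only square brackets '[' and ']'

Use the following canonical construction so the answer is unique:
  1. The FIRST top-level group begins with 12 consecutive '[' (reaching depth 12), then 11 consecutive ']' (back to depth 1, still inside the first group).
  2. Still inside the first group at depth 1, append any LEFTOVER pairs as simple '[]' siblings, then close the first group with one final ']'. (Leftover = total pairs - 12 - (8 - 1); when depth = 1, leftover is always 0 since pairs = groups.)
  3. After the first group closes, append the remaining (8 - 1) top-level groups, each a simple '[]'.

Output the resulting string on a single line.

Answer: [[[[[[[[[[[[]]]]]]]]]]]][][][][][][][]

Derivation:
Spec: pairs=19 depth=12 groups=8
Leftover pairs = 19 - 12 - (8-1) = 0
First group: deep chain of depth 12 + 0 sibling pairs
Remaining 7 groups: simple '[]' each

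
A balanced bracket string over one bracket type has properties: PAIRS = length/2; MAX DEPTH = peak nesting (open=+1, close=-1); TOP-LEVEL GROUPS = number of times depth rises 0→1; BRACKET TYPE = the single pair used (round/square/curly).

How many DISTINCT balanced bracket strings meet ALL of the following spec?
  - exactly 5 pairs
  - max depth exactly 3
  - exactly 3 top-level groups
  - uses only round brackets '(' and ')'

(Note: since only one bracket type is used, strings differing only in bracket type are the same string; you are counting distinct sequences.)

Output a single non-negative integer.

Answer: 3

Derivation:
Spec: pairs=5 depth=3 groups=3
Count(depth <= 3) = 9
Count(depth <= 2) = 6
Count(depth == 3) = 9 - 6 = 3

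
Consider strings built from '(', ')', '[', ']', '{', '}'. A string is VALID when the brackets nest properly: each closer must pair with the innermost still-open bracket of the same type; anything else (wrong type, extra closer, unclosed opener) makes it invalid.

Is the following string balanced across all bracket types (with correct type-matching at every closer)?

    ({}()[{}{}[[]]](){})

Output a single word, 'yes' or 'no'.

Answer: yes

Derivation:
pos 0: push '('; stack = (
pos 1: push '{'; stack = ({
pos 2: '}' matches '{'; pop; stack = (
pos 3: push '('; stack = ((
pos 4: ')' matches '('; pop; stack = (
pos 5: push '['; stack = ([
pos 6: push '{'; stack = ([{
pos 7: '}' matches '{'; pop; stack = ([
pos 8: push '{'; stack = ([{
pos 9: '}' matches '{'; pop; stack = ([
pos 10: push '['; stack = ([[
pos 11: push '['; stack = ([[[
pos 12: ']' matches '['; pop; stack = ([[
pos 13: ']' matches '['; pop; stack = ([
pos 14: ']' matches '['; pop; stack = (
pos 15: push '('; stack = ((
pos 16: ')' matches '('; pop; stack = (
pos 17: push '{'; stack = ({
pos 18: '}' matches '{'; pop; stack = (
pos 19: ')' matches '('; pop; stack = (empty)
end: stack empty → VALID
Verdict: properly nested → yes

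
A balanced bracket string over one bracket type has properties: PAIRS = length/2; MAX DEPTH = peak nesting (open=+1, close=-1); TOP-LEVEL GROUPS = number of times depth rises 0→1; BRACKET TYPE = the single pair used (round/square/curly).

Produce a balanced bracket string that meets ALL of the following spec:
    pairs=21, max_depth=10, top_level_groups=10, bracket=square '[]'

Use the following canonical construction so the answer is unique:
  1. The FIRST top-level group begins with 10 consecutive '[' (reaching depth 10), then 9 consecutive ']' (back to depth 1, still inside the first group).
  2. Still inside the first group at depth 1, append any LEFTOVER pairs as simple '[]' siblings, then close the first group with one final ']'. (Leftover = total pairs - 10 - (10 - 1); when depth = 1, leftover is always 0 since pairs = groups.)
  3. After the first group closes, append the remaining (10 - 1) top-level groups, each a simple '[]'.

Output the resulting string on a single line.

Answer: [[[[[[[[[[]]]]]]]]][][]][][][][][][][][][]

Derivation:
Spec: pairs=21 depth=10 groups=10
Leftover pairs = 21 - 10 - (10-1) = 2
First group: deep chain of depth 10 + 2 sibling pairs
Remaining 9 groups: simple '[]' each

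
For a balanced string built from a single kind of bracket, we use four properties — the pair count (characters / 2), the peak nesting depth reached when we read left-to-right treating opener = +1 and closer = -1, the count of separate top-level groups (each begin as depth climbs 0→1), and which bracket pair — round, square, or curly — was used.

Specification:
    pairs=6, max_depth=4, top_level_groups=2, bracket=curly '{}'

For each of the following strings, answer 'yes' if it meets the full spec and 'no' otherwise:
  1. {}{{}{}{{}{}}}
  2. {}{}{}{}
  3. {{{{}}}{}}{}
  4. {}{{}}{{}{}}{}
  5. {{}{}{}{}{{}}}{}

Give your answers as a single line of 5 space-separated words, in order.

String 1 '{}{{}{}{{}{}}}': depth seq [1 0 1 2 1 2 1 2 3 2 3 2 1 0]
  -> pairs=7 depth=3 groups=2 -> no
String 2 '{}{}{}{}': depth seq [1 0 1 0 1 0 1 0]
  -> pairs=4 depth=1 groups=4 -> no
String 3 '{{{{}}}{}}{}': depth seq [1 2 3 4 3 2 1 2 1 0 1 0]
  -> pairs=6 depth=4 groups=2 -> yes
String 4 '{}{{}}{{}{}}{}': depth seq [1 0 1 2 1 0 1 2 1 2 1 0 1 0]
  -> pairs=7 depth=2 groups=4 -> no
String 5 '{{}{}{}{}{{}}}{}': depth seq [1 2 1 2 1 2 1 2 1 2 3 2 1 0 1 0]
  -> pairs=8 depth=3 groups=2 -> no

Answer: no no yes no no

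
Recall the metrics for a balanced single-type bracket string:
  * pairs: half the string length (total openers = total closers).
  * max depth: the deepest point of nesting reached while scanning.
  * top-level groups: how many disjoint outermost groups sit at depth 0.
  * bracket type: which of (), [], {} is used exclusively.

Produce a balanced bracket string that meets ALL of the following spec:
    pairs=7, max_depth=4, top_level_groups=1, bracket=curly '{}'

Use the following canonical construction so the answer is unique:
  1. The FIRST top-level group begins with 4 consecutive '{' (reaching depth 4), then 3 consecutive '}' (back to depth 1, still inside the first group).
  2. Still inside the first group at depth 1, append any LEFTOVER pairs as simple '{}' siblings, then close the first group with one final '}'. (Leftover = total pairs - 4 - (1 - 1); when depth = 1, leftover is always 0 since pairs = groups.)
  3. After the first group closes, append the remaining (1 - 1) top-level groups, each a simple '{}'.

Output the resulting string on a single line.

Spec: pairs=7 depth=4 groups=1
Leftover pairs = 7 - 4 - (1-1) = 3
First group: deep chain of depth 4 + 3 sibling pairs
Remaining 0 groups: simple '{}' each

Answer: {{{{}}}{}{}{}}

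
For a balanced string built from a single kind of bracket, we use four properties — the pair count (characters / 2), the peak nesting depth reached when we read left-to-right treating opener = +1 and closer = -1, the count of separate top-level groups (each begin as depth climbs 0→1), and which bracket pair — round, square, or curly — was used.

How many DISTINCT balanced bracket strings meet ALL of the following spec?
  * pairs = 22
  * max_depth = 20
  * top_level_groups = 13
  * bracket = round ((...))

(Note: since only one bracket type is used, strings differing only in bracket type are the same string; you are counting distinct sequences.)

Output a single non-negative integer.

Spec: pairs=22 depth=20 groups=13
Count(depth <= 20) = 8454225
Count(depth <= 19) = 8454225
Count(depth == 20) = 8454225 - 8454225 = 0

Answer: 0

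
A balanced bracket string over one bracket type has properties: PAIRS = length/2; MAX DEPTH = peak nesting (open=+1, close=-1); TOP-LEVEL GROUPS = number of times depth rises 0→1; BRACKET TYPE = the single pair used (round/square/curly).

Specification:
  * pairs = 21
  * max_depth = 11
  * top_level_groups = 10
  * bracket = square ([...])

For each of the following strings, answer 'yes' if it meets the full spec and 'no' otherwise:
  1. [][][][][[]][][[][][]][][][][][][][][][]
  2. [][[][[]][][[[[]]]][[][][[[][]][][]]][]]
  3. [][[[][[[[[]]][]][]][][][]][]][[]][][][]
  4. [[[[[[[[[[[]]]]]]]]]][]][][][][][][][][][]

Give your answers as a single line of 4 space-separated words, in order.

String 1 '[][][][][[]][][[][][]][][][][][][][][][]': depth seq [1 0 1 0 1 0 1 0 1 2 1 0 1 0 1 2 1 2 1 2 1 0 1 0 1 0 1 0 1 0 1 0 1 0 1 0 1 0 1 0]
  -> pairs=20 depth=2 groups=16 -> no
String 2 '[][[][[]][][[[[]]]][[][][[[][]][][]]][]]': depth seq [1 0 1 2 1 2 3 2 1 2 1 2 3 4 5 4 3 2 1 2 3 2 3 2 3 4 5 4 5 4 3 4 3 4 3 2 1 2 1 0]
  -> pairs=20 depth=5 groups=2 -> no
String 3 '[][[[][[[[[]]][]][]][][][]][]][[]][][][]': depth seq [1 0 1 2 3 2 3 4 5 6 7 6 5 4 5 4 3 4 3 2 3 2 3 2 3 2 1 2 1 0 1 2 1 0 1 0 1 0 1 0]
  -> pairs=20 depth=7 groups=6 -> no
String 4 '[[[[[[[[[[[]]]]]]]]]][]][][][][][][][][][]': depth seq [1 2 3 4 5 6 7 8 9 10 11 10 9 8 7 6 5 4 3 2 1 2 1 0 1 0 1 0 1 0 1 0 1 0 1 0 1 0 1 0 1 0]
  -> pairs=21 depth=11 groups=10 -> yes

Answer: no no no yes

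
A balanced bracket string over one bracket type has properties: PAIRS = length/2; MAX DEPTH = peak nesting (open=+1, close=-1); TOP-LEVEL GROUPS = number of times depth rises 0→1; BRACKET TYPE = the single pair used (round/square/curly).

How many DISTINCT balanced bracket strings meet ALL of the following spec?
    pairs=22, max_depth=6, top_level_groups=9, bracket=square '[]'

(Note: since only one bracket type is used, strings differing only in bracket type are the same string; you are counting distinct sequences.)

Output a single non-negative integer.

Answer: 51811389

Derivation:
Spec: pairs=22 depth=6 groups=9
Count(depth <= 6) = 352918251
Count(depth <= 5) = 301106862
Count(depth == 6) = 352918251 - 301106862 = 51811389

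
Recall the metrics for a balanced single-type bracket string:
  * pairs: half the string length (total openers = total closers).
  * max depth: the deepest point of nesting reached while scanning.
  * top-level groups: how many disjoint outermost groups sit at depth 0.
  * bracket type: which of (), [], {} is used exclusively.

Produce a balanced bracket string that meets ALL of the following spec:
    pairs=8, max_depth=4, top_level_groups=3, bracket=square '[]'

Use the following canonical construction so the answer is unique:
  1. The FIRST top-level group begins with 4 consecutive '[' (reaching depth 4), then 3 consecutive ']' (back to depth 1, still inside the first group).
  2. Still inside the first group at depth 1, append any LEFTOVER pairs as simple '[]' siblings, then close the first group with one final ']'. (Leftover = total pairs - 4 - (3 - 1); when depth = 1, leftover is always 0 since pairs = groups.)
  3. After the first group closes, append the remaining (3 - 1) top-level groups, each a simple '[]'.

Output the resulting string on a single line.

Answer: [[[[]]][][]][][]

Derivation:
Spec: pairs=8 depth=4 groups=3
Leftover pairs = 8 - 4 - (3-1) = 2
First group: deep chain of depth 4 + 2 sibling pairs
Remaining 2 groups: simple '[]' each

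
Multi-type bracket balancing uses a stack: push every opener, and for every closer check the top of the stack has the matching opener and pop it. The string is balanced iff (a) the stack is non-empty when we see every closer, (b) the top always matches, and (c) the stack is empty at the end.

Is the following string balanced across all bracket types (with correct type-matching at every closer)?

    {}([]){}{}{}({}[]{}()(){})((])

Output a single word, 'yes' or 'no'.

pos 0: push '{'; stack = {
pos 1: '}' matches '{'; pop; stack = (empty)
pos 2: push '('; stack = (
pos 3: push '['; stack = ([
pos 4: ']' matches '['; pop; stack = (
pos 5: ')' matches '('; pop; stack = (empty)
pos 6: push '{'; stack = {
pos 7: '}' matches '{'; pop; stack = (empty)
pos 8: push '{'; stack = {
pos 9: '}' matches '{'; pop; stack = (empty)
pos 10: push '{'; stack = {
pos 11: '}' matches '{'; pop; stack = (empty)
pos 12: push '('; stack = (
pos 13: push '{'; stack = ({
pos 14: '}' matches '{'; pop; stack = (
pos 15: push '['; stack = ([
pos 16: ']' matches '['; pop; stack = (
pos 17: push '{'; stack = ({
pos 18: '}' matches '{'; pop; stack = (
pos 19: push '('; stack = ((
pos 20: ')' matches '('; pop; stack = (
pos 21: push '('; stack = ((
pos 22: ')' matches '('; pop; stack = (
pos 23: push '{'; stack = ({
pos 24: '}' matches '{'; pop; stack = (
pos 25: ')' matches '('; pop; stack = (empty)
pos 26: push '('; stack = (
pos 27: push '('; stack = ((
pos 28: saw closer ']' but top of stack is '(' (expected ')') → INVALID
Verdict: type mismatch at position 28: ']' closes '(' → no

Answer: no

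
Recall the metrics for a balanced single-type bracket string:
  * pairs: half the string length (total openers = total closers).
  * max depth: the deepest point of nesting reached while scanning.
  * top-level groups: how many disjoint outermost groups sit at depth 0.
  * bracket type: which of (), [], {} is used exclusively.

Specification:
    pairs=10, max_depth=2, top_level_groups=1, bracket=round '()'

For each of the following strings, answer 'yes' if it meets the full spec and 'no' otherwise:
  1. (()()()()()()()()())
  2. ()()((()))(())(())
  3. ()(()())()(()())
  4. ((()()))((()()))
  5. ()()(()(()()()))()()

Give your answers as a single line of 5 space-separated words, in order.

String 1 '(()()()()()()()()())': depth seq [1 2 1 2 1 2 1 2 1 2 1 2 1 2 1 2 1 2 1 0]
  -> pairs=10 depth=2 groups=1 -> yes
String 2 '()()((()))(())(())': depth seq [1 0 1 0 1 2 3 2 1 0 1 2 1 0 1 2 1 0]
  -> pairs=9 depth=3 groups=5 -> no
String 3 '()(()())()(()())': depth seq [1 0 1 2 1 2 1 0 1 0 1 2 1 2 1 0]
  -> pairs=8 depth=2 groups=4 -> no
String 4 '((()()))((()()))': depth seq [1 2 3 2 3 2 1 0 1 2 3 2 3 2 1 0]
  -> pairs=8 depth=3 groups=2 -> no
String 5 '()()(()(()()()))()()': depth seq [1 0 1 0 1 2 1 2 3 2 3 2 3 2 1 0 1 0 1 0]
  -> pairs=10 depth=3 groups=5 -> no

Answer: yes no no no no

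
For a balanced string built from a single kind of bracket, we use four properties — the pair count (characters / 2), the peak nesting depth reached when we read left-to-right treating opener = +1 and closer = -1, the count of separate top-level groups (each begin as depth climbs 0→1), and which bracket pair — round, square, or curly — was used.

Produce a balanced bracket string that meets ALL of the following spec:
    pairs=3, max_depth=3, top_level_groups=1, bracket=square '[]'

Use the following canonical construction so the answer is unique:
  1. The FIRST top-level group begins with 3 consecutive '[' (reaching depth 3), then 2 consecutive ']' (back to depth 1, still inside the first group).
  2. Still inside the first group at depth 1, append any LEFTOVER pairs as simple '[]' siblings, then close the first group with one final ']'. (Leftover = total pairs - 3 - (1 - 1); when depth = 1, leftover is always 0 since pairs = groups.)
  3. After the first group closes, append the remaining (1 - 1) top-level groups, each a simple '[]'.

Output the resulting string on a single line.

Spec: pairs=3 depth=3 groups=1
Leftover pairs = 3 - 3 - (1-1) = 0
First group: deep chain of depth 3 + 0 sibling pairs
Remaining 0 groups: simple '[]' each

Answer: [[[]]]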